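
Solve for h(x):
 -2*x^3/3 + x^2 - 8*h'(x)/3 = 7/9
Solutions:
 h(x) = C1 - x^4/16 + x^3/8 - 7*x/24


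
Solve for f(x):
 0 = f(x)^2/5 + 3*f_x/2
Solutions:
 f(x) = 15/(C1 + 2*x)


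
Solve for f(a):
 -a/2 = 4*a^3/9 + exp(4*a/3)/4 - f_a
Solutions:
 f(a) = C1 + a^4/9 + a^2/4 + 3*exp(4*a/3)/16


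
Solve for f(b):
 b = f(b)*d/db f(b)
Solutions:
 f(b) = -sqrt(C1 + b^2)
 f(b) = sqrt(C1 + b^2)


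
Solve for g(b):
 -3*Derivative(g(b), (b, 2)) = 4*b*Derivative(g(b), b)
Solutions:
 g(b) = C1 + C2*erf(sqrt(6)*b/3)


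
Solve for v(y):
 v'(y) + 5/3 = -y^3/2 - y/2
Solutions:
 v(y) = C1 - y^4/8 - y^2/4 - 5*y/3


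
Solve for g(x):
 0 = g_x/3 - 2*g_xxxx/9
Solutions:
 g(x) = C1 + C4*exp(2^(2/3)*3^(1/3)*x/2) + (C2*sin(2^(2/3)*3^(5/6)*x/4) + C3*cos(2^(2/3)*3^(5/6)*x/4))*exp(-2^(2/3)*3^(1/3)*x/4)


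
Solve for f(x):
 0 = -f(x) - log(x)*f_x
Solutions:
 f(x) = C1*exp(-li(x))


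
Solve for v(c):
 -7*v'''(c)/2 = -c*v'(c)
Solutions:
 v(c) = C1 + Integral(C2*airyai(2^(1/3)*7^(2/3)*c/7) + C3*airybi(2^(1/3)*7^(2/3)*c/7), c)


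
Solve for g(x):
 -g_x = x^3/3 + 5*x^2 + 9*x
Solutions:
 g(x) = C1 - x^4/12 - 5*x^3/3 - 9*x^2/2


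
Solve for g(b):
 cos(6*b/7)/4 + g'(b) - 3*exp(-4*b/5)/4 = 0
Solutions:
 g(b) = C1 - 7*sin(6*b/7)/24 - 15*exp(-4*b/5)/16


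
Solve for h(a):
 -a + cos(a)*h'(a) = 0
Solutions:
 h(a) = C1 + Integral(a/cos(a), a)


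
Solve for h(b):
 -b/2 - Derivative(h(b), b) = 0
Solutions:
 h(b) = C1 - b^2/4


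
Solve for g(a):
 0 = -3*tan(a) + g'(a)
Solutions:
 g(a) = C1 - 3*log(cos(a))


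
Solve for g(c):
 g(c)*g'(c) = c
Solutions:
 g(c) = -sqrt(C1 + c^2)
 g(c) = sqrt(C1 + c^2)


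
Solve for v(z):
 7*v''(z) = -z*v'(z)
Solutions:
 v(z) = C1 + C2*erf(sqrt(14)*z/14)


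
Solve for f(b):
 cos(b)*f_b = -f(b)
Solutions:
 f(b) = C1*sqrt(sin(b) - 1)/sqrt(sin(b) + 1)


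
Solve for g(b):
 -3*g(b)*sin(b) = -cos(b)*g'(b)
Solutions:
 g(b) = C1/cos(b)^3


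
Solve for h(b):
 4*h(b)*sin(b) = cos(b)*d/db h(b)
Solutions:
 h(b) = C1/cos(b)^4


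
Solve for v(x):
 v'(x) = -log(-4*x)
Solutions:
 v(x) = C1 - x*log(-x) + x*(1 - 2*log(2))


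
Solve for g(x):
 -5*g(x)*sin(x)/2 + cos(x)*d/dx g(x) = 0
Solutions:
 g(x) = C1/cos(x)^(5/2)


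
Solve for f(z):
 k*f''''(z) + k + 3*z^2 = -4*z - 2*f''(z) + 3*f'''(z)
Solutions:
 f(z) = C1 + C2*z + C3*exp(z*(3 - sqrt(9 - 8*k))/(2*k)) + C4*exp(z*(sqrt(9 - 8*k) + 3)/(2*k)) - z^4/8 - 13*z^3/12 + z^2*(4*k - 39)/8


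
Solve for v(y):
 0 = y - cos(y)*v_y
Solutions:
 v(y) = C1 + Integral(y/cos(y), y)


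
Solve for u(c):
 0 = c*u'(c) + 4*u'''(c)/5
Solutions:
 u(c) = C1 + Integral(C2*airyai(-10^(1/3)*c/2) + C3*airybi(-10^(1/3)*c/2), c)


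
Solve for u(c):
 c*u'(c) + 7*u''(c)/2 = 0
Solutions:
 u(c) = C1 + C2*erf(sqrt(7)*c/7)


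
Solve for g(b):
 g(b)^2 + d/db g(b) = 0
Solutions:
 g(b) = 1/(C1 + b)


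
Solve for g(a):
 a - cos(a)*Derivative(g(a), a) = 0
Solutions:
 g(a) = C1 + Integral(a/cos(a), a)


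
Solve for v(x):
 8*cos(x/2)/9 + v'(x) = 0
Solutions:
 v(x) = C1 - 16*sin(x/2)/9


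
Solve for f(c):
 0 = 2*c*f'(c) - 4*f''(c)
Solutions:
 f(c) = C1 + C2*erfi(c/2)


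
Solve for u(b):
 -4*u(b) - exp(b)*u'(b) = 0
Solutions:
 u(b) = C1*exp(4*exp(-b))


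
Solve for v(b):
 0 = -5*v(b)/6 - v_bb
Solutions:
 v(b) = C1*sin(sqrt(30)*b/6) + C2*cos(sqrt(30)*b/6)


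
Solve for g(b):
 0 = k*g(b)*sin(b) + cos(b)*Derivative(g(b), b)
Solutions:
 g(b) = C1*exp(k*log(cos(b)))


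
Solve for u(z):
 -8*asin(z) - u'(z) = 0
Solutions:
 u(z) = C1 - 8*z*asin(z) - 8*sqrt(1 - z^2)


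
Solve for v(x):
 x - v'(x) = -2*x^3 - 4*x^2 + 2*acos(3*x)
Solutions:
 v(x) = C1 + x^4/2 + 4*x^3/3 + x^2/2 - 2*x*acos(3*x) + 2*sqrt(1 - 9*x^2)/3


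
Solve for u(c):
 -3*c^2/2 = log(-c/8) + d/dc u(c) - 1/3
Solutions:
 u(c) = C1 - c^3/2 - c*log(-c) + c*(4/3 + 3*log(2))


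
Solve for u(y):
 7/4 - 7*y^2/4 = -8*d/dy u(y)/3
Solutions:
 u(y) = C1 + 7*y^3/32 - 21*y/32


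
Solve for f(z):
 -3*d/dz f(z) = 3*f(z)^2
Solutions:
 f(z) = 1/(C1 + z)


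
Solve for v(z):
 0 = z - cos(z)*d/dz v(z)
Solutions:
 v(z) = C1 + Integral(z/cos(z), z)


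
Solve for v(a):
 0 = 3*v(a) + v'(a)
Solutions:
 v(a) = C1*exp(-3*a)


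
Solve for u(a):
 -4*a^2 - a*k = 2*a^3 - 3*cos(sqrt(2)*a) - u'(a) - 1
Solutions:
 u(a) = C1 + a^4/2 + 4*a^3/3 + a^2*k/2 - a - 3*sqrt(2)*sin(sqrt(2)*a)/2


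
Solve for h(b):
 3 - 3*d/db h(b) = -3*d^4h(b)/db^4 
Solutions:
 h(b) = C1 + C4*exp(b) + b + (C2*sin(sqrt(3)*b/2) + C3*cos(sqrt(3)*b/2))*exp(-b/2)


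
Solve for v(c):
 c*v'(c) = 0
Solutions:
 v(c) = C1


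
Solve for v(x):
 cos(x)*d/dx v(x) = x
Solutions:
 v(x) = C1 + Integral(x/cos(x), x)


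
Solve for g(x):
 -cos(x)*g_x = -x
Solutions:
 g(x) = C1 + Integral(x/cos(x), x)


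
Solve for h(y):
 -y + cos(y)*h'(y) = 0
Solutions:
 h(y) = C1 + Integral(y/cos(y), y)


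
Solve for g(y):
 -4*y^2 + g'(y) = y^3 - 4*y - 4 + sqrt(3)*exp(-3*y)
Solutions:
 g(y) = C1 + y^4/4 + 4*y^3/3 - 2*y^2 - 4*y - sqrt(3)*exp(-3*y)/3


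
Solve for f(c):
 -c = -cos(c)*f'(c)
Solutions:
 f(c) = C1 + Integral(c/cos(c), c)


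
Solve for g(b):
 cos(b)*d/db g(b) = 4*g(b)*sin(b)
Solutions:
 g(b) = C1/cos(b)^4


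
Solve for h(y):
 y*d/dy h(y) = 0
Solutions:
 h(y) = C1


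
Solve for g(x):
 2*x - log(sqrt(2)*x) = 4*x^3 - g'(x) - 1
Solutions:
 g(x) = C1 + x^4 - x^2 + x*log(x) - 2*x + x*log(2)/2


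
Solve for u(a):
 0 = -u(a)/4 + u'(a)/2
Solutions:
 u(a) = C1*exp(a/2)


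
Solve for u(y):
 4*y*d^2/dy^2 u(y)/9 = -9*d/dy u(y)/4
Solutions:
 u(y) = C1 + C2/y^(65/16)


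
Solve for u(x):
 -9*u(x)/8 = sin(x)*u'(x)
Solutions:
 u(x) = C1*(cos(x) + 1)^(9/16)/(cos(x) - 1)^(9/16)


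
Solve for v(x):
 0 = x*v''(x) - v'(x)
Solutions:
 v(x) = C1 + C2*x^2


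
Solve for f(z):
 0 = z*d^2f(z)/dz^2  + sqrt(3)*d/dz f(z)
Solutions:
 f(z) = C1 + C2*z^(1 - sqrt(3))


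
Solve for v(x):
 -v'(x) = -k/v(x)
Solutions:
 v(x) = -sqrt(C1 + 2*k*x)
 v(x) = sqrt(C1 + 2*k*x)


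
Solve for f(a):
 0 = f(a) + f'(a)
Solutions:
 f(a) = C1*exp(-a)


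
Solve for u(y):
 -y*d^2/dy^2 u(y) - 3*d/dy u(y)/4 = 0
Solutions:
 u(y) = C1 + C2*y^(1/4)


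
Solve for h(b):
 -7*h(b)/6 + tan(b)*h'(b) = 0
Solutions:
 h(b) = C1*sin(b)^(7/6)


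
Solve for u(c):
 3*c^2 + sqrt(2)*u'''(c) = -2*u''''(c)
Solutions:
 u(c) = C1 + C2*c + C3*c^2 + C4*exp(-sqrt(2)*c/2) - sqrt(2)*c^5/40 + c^4/4 - sqrt(2)*c^3


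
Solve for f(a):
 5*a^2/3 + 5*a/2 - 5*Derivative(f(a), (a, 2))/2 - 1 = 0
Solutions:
 f(a) = C1 + C2*a + a^4/18 + a^3/6 - a^2/5


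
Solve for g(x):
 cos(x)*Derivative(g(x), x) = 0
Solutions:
 g(x) = C1


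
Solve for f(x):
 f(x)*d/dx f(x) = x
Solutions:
 f(x) = -sqrt(C1 + x^2)
 f(x) = sqrt(C1 + x^2)


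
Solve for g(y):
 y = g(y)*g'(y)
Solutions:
 g(y) = -sqrt(C1 + y^2)
 g(y) = sqrt(C1 + y^2)


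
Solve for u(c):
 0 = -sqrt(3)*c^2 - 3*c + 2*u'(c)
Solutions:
 u(c) = C1 + sqrt(3)*c^3/6 + 3*c^2/4


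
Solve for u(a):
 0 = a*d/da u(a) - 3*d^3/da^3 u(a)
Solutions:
 u(a) = C1 + Integral(C2*airyai(3^(2/3)*a/3) + C3*airybi(3^(2/3)*a/3), a)


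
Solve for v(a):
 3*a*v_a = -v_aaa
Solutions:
 v(a) = C1 + Integral(C2*airyai(-3^(1/3)*a) + C3*airybi(-3^(1/3)*a), a)


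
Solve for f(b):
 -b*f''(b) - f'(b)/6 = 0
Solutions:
 f(b) = C1 + C2*b^(5/6)


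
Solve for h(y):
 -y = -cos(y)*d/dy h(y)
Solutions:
 h(y) = C1 + Integral(y/cos(y), y)


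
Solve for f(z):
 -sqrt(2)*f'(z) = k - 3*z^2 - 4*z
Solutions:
 f(z) = C1 - sqrt(2)*k*z/2 + sqrt(2)*z^3/2 + sqrt(2)*z^2


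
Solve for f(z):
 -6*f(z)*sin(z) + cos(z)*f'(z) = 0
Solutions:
 f(z) = C1/cos(z)^6


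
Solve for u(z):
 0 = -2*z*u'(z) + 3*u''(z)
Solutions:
 u(z) = C1 + C2*erfi(sqrt(3)*z/3)


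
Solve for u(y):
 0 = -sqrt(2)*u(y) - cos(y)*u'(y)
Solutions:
 u(y) = C1*(sin(y) - 1)^(sqrt(2)/2)/(sin(y) + 1)^(sqrt(2)/2)


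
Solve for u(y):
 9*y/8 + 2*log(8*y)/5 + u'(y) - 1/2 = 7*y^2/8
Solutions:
 u(y) = C1 + 7*y^3/24 - 9*y^2/16 - 2*y*log(y)/5 - 6*y*log(2)/5 + 9*y/10


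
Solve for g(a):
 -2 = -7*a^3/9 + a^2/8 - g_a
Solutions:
 g(a) = C1 - 7*a^4/36 + a^3/24 + 2*a


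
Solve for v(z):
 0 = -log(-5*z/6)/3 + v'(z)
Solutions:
 v(z) = C1 + z*log(-z)/3 + z*(-log(6) - 1 + log(5))/3


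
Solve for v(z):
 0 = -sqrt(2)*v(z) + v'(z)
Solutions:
 v(z) = C1*exp(sqrt(2)*z)


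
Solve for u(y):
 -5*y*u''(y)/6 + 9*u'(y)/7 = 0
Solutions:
 u(y) = C1 + C2*y^(89/35)


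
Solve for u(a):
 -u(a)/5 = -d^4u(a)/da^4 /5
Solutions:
 u(a) = C1*exp(-a) + C2*exp(a) + C3*sin(a) + C4*cos(a)


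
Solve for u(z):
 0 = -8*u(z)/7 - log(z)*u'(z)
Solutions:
 u(z) = C1*exp(-8*li(z)/7)


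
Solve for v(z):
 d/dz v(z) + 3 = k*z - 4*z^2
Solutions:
 v(z) = C1 + k*z^2/2 - 4*z^3/3 - 3*z


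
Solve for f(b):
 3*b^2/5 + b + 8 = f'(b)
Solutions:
 f(b) = C1 + b^3/5 + b^2/2 + 8*b


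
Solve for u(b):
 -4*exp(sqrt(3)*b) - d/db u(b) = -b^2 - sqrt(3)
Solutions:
 u(b) = C1 + b^3/3 + sqrt(3)*b - 4*sqrt(3)*exp(sqrt(3)*b)/3


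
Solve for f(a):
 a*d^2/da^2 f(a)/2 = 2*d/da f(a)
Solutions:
 f(a) = C1 + C2*a^5


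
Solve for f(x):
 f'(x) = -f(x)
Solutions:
 f(x) = C1*exp(-x)


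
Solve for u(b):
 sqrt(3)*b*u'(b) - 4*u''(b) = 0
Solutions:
 u(b) = C1 + C2*erfi(sqrt(2)*3^(1/4)*b/4)


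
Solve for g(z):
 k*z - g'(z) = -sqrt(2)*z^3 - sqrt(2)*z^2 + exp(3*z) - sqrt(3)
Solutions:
 g(z) = C1 + k*z^2/2 + sqrt(2)*z^4/4 + sqrt(2)*z^3/3 + sqrt(3)*z - exp(3*z)/3


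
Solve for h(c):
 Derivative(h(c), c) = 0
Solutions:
 h(c) = C1


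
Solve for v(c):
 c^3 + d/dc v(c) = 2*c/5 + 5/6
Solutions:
 v(c) = C1 - c^4/4 + c^2/5 + 5*c/6


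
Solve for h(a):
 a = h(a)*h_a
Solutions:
 h(a) = -sqrt(C1 + a^2)
 h(a) = sqrt(C1 + a^2)


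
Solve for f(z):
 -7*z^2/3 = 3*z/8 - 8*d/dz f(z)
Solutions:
 f(z) = C1 + 7*z^3/72 + 3*z^2/128


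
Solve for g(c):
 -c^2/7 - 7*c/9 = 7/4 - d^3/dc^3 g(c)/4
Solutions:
 g(c) = C1 + C2*c + C3*c^2 + c^5/105 + 7*c^4/54 + 7*c^3/6


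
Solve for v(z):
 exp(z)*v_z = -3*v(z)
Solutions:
 v(z) = C1*exp(3*exp(-z))


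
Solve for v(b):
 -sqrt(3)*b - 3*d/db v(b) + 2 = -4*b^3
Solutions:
 v(b) = C1 + b^4/3 - sqrt(3)*b^2/6 + 2*b/3


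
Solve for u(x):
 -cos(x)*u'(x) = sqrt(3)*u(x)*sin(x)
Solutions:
 u(x) = C1*cos(x)^(sqrt(3))


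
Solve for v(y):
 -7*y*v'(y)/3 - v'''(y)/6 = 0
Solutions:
 v(y) = C1 + Integral(C2*airyai(-14^(1/3)*y) + C3*airybi(-14^(1/3)*y), y)


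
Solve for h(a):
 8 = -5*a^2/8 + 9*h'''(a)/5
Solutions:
 h(a) = C1 + C2*a + C3*a^2 + 5*a^5/864 + 20*a^3/27


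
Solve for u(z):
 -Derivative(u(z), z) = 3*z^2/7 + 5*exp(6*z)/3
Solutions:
 u(z) = C1 - z^3/7 - 5*exp(6*z)/18


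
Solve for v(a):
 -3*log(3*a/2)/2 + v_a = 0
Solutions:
 v(a) = C1 + 3*a*log(a)/2 - 3*a/2 - 3*a*log(2)/2 + 3*a*log(3)/2


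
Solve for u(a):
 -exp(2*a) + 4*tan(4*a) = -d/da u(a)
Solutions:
 u(a) = C1 + exp(2*a)/2 + log(cos(4*a))


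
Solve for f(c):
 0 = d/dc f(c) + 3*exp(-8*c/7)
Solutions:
 f(c) = C1 + 21*exp(-8*c/7)/8


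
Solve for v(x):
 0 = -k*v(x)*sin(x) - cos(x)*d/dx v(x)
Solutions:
 v(x) = C1*exp(k*log(cos(x)))


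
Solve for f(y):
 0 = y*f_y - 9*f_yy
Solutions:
 f(y) = C1 + C2*erfi(sqrt(2)*y/6)


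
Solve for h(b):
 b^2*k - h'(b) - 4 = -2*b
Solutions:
 h(b) = C1 + b^3*k/3 + b^2 - 4*b


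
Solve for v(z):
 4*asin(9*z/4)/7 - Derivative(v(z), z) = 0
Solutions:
 v(z) = C1 + 4*z*asin(9*z/4)/7 + 4*sqrt(16 - 81*z^2)/63


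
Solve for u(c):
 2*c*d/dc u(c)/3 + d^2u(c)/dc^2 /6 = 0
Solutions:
 u(c) = C1 + C2*erf(sqrt(2)*c)


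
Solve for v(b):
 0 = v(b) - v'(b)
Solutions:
 v(b) = C1*exp(b)


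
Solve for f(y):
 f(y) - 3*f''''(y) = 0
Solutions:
 f(y) = C1*exp(-3^(3/4)*y/3) + C2*exp(3^(3/4)*y/3) + C3*sin(3^(3/4)*y/3) + C4*cos(3^(3/4)*y/3)


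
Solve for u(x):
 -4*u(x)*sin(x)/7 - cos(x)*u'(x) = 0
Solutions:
 u(x) = C1*cos(x)^(4/7)


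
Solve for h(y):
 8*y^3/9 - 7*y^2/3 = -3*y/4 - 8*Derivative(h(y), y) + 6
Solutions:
 h(y) = C1 - y^4/36 + 7*y^3/72 - 3*y^2/64 + 3*y/4


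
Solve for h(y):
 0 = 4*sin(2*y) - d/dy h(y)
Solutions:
 h(y) = C1 - 2*cos(2*y)


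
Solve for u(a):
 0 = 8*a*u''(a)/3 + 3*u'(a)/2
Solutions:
 u(a) = C1 + C2*a^(7/16)


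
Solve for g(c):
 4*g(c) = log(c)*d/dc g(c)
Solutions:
 g(c) = C1*exp(4*li(c))


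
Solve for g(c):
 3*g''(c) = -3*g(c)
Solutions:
 g(c) = C1*sin(c) + C2*cos(c)


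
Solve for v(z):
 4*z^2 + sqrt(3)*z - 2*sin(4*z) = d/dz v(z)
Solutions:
 v(z) = C1 + 4*z^3/3 + sqrt(3)*z^2/2 + cos(4*z)/2


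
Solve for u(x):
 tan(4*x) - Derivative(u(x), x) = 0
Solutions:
 u(x) = C1 - log(cos(4*x))/4


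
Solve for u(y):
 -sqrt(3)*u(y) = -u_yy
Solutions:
 u(y) = C1*exp(-3^(1/4)*y) + C2*exp(3^(1/4)*y)


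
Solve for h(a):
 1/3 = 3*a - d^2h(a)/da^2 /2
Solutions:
 h(a) = C1 + C2*a + a^3 - a^2/3


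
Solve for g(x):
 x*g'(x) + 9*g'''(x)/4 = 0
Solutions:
 g(x) = C1 + Integral(C2*airyai(-2^(2/3)*3^(1/3)*x/3) + C3*airybi(-2^(2/3)*3^(1/3)*x/3), x)


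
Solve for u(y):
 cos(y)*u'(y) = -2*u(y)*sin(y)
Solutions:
 u(y) = C1*cos(y)^2


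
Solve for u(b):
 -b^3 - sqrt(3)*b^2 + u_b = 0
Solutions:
 u(b) = C1 + b^4/4 + sqrt(3)*b^3/3


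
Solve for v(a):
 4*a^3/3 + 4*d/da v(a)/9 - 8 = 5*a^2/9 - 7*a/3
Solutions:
 v(a) = C1 - 3*a^4/4 + 5*a^3/12 - 21*a^2/8 + 18*a


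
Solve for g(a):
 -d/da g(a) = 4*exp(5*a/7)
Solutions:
 g(a) = C1 - 28*exp(5*a/7)/5


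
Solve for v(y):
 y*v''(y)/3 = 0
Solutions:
 v(y) = C1 + C2*y


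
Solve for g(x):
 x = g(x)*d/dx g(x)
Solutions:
 g(x) = -sqrt(C1 + x^2)
 g(x) = sqrt(C1 + x^2)


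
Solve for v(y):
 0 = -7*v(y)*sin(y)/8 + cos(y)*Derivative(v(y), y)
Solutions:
 v(y) = C1/cos(y)^(7/8)


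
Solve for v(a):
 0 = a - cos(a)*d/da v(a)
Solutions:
 v(a) = C1 + Integral(a/cos(a), a)


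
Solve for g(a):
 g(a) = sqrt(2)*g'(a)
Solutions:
 g(a) = C1*exp(sqrt(2)*a/2)


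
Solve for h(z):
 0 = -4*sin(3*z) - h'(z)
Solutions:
 h(z) = C1 + 4*cos(3*z)/3


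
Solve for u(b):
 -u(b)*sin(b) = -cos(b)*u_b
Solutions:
 u(b) = C1/cos(b)


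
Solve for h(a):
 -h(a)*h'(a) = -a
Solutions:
 h(a) = -sqrt(C1 + a^2)
 h(a) = sqrt(C1 + a^2)


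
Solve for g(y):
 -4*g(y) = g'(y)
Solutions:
 g(y) = C1*exp(-4*y)


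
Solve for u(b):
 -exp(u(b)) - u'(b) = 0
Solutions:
 u(b) = log(1/(C1 + b))


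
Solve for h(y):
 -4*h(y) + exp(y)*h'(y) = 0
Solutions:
 h(y) = C1*exp(-4*exp(-y))


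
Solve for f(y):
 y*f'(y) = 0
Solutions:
 f(y) = C1


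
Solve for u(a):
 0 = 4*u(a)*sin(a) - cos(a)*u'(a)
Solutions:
 u(a) = C1/cos(a)^4


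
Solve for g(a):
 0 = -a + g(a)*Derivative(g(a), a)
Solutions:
 g(a) = -sqrt(C1 + a^2)
 g(a) = sqrt(C1 + a^2)


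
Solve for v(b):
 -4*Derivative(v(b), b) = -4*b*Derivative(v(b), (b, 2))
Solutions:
 v(b) = C1 + C2*b^2


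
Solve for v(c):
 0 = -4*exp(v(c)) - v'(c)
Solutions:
 v(c) = log(1/(C1 + 4*c))


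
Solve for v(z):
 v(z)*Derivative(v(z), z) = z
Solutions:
 v(z) = -sqrt(C1 + z^2)
 v(z) = sqrt(C1 + z^2)


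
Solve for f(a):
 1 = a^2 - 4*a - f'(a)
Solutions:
 f(a) = C1 + a^3/3 - 2*a^2 - a


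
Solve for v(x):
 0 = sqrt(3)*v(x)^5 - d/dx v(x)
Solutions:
 v(x) = -(-1/(C1 + 4*sqrt(3)*x))^(1/4)
 v(x) = (-1/(C1 + 4*sqrt(3)*x))^(1/4)
 v(x) = -I*(-1/(C1 + 4*sqrt(3)*x))^(1/4)
 v(x) = I*(-1/(C1 + 4*sqrt(3)*x))^(1/4)


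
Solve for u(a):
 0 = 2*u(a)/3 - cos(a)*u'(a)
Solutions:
 u(a) = C1*(sin(a) + 1)^(1/3)/(sin(a) - 1)^(1/3)


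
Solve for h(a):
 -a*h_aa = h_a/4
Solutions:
 h(a) = C1 + C2*a^(3/4)


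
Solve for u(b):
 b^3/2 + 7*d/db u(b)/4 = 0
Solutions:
 u(b) = C1 - b^4/14


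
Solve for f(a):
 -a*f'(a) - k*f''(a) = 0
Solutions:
 f(a) = C1 + C2*sqrt(k)*erf(sqrt(2)*a*sqrt(1/k)/2)


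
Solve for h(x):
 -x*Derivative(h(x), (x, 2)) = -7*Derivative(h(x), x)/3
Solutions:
 h(x) = C1 + C2*x^(10/3)


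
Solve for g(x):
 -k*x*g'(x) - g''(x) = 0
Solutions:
 g(x) = Piecewise((-sqrt(2)*sqrt(pi)*C1*erf(sqrt(2)*sqrt(k)*x/2)/(2*sqrt(k)) - C2, (k > 0) | (k < 0)), (-C1*x - C2, True))


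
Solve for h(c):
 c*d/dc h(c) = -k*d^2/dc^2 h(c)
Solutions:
 h(c) = C1 + C2*sqrt(k)*erf(sqrt(2)*c*sqrt(1/k)/2)


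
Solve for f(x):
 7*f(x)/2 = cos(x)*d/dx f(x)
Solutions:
 f(x) = C1*(sin(x) + 1)^(7/4)/(sin(x) - 1)^(7/4)


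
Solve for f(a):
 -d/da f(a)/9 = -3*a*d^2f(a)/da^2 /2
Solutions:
 f(a) = C1 + C2*a^(29/27)


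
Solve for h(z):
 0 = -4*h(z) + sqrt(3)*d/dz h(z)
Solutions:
 h(z) = C1*exp(4*sqrt(3)*z/3)


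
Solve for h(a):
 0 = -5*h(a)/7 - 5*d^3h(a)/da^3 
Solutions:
 h(a) = C3*exp(-7^(2/3)*a/7) + (C1*sin(sqrt(3)*7^(2/3)*a/14) + C2*cos(sqrt(3)*7^(2/3)*a/14))*exp(7^(2/3)*a/14)


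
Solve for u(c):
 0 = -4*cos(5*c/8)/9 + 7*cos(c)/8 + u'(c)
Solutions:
 u(c) = C1 + 32*sin(5*c/8)/45 - 7*sin(c)/8


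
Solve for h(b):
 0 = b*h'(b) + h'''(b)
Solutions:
 h(b) = C1 + Integral(C2*airyai(-b) + C3*airybi(-b), b)


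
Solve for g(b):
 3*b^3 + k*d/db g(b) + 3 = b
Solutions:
 g(b) = C1 - 3*b^4/(4*k) + b^2/(2*k) - 3*b/k


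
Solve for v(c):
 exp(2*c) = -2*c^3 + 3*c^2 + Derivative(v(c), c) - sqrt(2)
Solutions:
 v(c) = C1 + c^4/2 - c^3 + sqrt(2)*c + exp(2*c)/2


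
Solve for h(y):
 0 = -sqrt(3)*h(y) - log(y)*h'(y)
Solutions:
 h(y) = C1*exp(-sqrt(3)*li(y))


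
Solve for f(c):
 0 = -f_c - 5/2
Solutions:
 f(c) = C1 - 5*c/2


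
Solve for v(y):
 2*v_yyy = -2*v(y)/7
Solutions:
 v(y) = C3*exp(-7^(2/3)*y/7) + (C1*sin(sqrt(3)*7^(2/3)*y/14) + C2*cos(sqrt(3)*7^(2/3)*y/14))*exp(7^(2/3)*y/14)


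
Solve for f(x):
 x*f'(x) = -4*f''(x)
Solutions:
 f(x) = C1 + C2*erf(sqrt(2)*x/4)


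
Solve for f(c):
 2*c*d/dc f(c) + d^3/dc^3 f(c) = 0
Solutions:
 f(c) = C1 + Integral(C2*airyai(-2^(1/3)*c) + C3*airybi(-2^(1/3)*c), c)


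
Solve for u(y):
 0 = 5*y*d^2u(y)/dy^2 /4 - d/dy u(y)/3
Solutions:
 u(y) = C1 + C2*y^(19/15)


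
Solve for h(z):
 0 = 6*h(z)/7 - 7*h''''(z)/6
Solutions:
 h(z) = C1*exp(-sqrt(42)*z/7) + C2*exp(sqrt(42)*z/7) + C3*sin(sqrt(42)*z/7) + C4*cos(sqrt(42)*z/7)


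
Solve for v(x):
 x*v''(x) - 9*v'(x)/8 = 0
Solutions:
 v(x) = C1 + C2*x^(17/8)


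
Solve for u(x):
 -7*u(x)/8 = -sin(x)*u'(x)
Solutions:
 u(x) = C1*(cos(x) - 1)^(7/16)/(cos(x) + 1)^(7/16)


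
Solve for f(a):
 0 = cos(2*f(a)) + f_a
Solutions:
 f(a) = -asin((C1 + exp(4*a))/(C1 - exp(4*a)))/2 + pi/2
 f(a) = asin((C1 + exp(4*a))/(C1 - exp(4*a)))/2


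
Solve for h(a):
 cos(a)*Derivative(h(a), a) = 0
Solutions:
 h(a) = C1


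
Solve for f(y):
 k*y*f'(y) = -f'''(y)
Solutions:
 f(y) = C1 + Integral(C2*airyai(y*(-k)^(1/3)) + C3*airybi(y*(-k)^(1/3)), y)


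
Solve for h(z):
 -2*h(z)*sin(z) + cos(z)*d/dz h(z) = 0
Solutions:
 h(z) = C1/cos(z)^2


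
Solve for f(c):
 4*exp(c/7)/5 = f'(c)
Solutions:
 f(c) = C1 + 28*exp(c/7)/5


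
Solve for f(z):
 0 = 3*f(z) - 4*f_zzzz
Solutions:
 f(z) = C1*exp(-sqrt(2)*3^(1/4)*z/2) + C2*exp(sqrt(2)*3^(1/4)*z/2) + C3*sin(sqrt(2)*3^(1/4)*z/2) + C4*cos(sqrt(2)*3^(1/4)*z/2)


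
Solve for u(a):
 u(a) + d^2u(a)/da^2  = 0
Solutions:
 u(a) = C1*sin(a) + C2*cos(a)


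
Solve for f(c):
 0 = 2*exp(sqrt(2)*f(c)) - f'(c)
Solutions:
 f(c) = sqrt(2)*(2*log(-1/(C1 + 2*c)) - log(2))/4


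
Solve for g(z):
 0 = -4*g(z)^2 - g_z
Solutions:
 g(z) = 1/(C1 + 4*z)


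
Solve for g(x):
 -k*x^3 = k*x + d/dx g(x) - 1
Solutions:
 g(x) = C1 - k*x^4/4 - k*x^2/2 + x


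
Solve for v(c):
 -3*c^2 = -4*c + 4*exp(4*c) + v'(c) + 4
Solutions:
 v(c) = C1 - c^3 + 2*c^2 - 4*c - exp(4*c)


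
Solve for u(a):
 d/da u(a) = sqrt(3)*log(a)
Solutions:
 u(a) = C1 + sqrt(3)*a*log(a) - sqrt(3)*a


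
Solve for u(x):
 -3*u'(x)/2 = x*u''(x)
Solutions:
 u(x) = C1 + C2/sqrt(x)


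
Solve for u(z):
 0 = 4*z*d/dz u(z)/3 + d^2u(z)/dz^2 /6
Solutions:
 u(z) = C1 + C2*erf(2*z)


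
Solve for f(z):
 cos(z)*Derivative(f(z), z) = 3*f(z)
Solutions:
 f(z) = C1*(sin(z) + 1)^(3/2)/(sin(z) - 1)^(3/2)


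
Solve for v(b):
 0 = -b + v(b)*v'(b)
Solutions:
 v(b) = -sqrt(C1 + b^2)
 v(b) = sqrt(C1 + b^2)


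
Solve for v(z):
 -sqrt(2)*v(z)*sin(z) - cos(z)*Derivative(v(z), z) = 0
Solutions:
 v(z) = C1*cos(z)^(sqrt(2))


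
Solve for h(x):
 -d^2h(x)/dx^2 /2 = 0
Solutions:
 h(x) = C1 + C2*x


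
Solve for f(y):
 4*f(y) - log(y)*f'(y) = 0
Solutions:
 f(y) = C1*exp(4*li(y))


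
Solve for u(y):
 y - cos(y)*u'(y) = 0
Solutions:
 u(y) = C1 + Integral(y/cos(y), y)


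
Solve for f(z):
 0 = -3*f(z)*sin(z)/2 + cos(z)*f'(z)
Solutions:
 f(z) = C1/cos(z)^(3/2)


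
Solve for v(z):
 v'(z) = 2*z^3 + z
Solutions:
 v(z) = C1 + z^4/2 + z^2/2


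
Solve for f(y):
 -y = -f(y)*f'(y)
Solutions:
 f(y) = -sqrt(C1 + y^2)
 f(y) = sqrt(C1 + y^2)


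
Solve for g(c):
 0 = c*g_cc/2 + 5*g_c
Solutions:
 g(c) = C1 + C2/c^9


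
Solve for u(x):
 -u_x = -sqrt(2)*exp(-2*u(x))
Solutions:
 u(x) = log(-sqrt(C1 + 2*sqrt(2)*x))
 u(x) = log(C1 + 2*sqrt(2)*x)/2


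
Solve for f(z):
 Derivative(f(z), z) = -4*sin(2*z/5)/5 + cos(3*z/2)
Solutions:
 f(z) = C1 + 2*sin(3*z/2)/3 + 2*cos(2*z/5)


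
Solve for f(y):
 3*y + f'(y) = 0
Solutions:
 f(y) = C1 - 3*y^2/2


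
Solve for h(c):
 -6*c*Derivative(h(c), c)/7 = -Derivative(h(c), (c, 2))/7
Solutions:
 h(c) = C1 + C2*erfi(sqrt(3)*c)


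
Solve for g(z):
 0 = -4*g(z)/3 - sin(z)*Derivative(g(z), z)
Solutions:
 g(z) = C1*(cos(z) + 1)^(2/3)/(cos(z) - 1)^(2/3)


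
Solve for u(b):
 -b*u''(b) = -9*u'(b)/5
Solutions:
 u(b) = C1 + C2*b^(14/5)


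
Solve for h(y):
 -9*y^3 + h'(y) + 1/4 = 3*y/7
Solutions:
 h(y) = C1 + 9*y^4/4 + 3*y^2/14 - y/4


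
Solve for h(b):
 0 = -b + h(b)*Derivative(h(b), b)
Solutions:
 h(b) = -sqrt(C1 + b^2)
 h(b) = sqrt(C1 + b^2)


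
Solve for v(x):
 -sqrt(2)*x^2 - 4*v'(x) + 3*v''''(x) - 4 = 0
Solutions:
 v(x) = C1 + C4*exp(6^(2/3)*x/3) - sqrt(2)*x^3/12 - x + (C2*sin(2^(2/3)*3^(1/6)*x/2) + C3*cos(2^(2/3)*3^(1/6)*x/2))*exp(-6^(2/3)*x/6)


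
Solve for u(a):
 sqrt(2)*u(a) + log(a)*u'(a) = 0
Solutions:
 u(a) = C1*exp(-sqrt(2)*li(a))


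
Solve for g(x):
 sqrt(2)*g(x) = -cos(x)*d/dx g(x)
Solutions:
 g(x) = C1*(sin(x) - 1)^(sqrt(2)/2)/(sin(x) + 1)^(sqrt(2)/2)


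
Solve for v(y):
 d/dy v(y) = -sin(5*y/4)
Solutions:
 v(y) = C1 + 4*cos(5*y/4)/5


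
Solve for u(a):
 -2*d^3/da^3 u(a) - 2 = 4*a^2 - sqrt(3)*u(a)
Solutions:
 u(a) = C3*exp(2^(2/3)*3^(1/6)*a/2) + 4*sqrt(3)*a^2/3 + (C1*sin(6^(2/3)*a/4) + C2*cos(6^(2/3)*a/4))*exp(-2^(2/3)*3^(1/6)*a/4) + 2*sqrt(3)/3


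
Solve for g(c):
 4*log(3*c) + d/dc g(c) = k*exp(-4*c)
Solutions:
 g(c) = C1 - 4*c*log(c) + 4*c*(1 - log(3)) - k*exp(-4*c)/4


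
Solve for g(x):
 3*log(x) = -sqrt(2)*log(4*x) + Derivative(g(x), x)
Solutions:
 g(x) = C1 + sqrt(2)*x*log(x) + 3*x*log(x) - 3*x - sqrt(2)*x + 2*sqrt(2)*x*log(2)


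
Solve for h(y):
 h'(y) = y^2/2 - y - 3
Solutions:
 h(y) = C1 + y^3/6 - y^2/2 - 3*y


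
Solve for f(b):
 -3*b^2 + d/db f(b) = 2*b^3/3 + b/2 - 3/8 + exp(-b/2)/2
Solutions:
 f(b) = C1 + b^4/6 + b^3 + b^2/4 - 3*b/8 - 1/sqrt(exp(b))


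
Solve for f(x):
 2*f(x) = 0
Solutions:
 f(x) = 0


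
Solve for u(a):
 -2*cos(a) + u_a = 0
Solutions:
 u(a) = C1 + 2*sin(a)


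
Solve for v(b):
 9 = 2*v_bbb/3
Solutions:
 v(b) = C1 + C2*b + C3*b^2 + 9*b^3/4


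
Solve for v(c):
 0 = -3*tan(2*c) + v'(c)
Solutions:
 v(c) = C1 - 3*log(cos(2*c))/2


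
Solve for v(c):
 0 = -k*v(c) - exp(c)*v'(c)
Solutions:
 v(c) = C1*exp(k*exp(-c))


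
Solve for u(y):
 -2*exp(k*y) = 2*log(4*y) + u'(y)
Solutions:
 u(y) = C1 - 2*y*log(y) + 2*y*(1 - 2*log(2)) + Piecewise((-2*exp(k*y)/k, Ne(k, 0)), (-2*y, True))


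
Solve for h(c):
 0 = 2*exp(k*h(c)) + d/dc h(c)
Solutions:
 h(c) = Piecewise((log(1/(C1*k + 2*c*k))/k, Ne(k, 0)), (nan, True))
 h(c) = Piecewise((C1 - 2*c, Eq(k, 0)), (nan, True))


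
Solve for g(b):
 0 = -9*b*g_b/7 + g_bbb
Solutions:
 g(b) = C1 + Integral(C2*airyai(21^(2/3)*b/7) + C3*airybi(21^(2/3)*b/7), b)


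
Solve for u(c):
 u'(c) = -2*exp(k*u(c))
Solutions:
 u(c) = Piecewise((log(1/(C1*k + 2*c*k))/k, Ne(k, 0)), (nan, True))
 u(c) = Piecewise((C1 - 2*c, Eq(k, 0)), (nan, True))


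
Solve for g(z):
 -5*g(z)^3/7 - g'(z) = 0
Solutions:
 g(z) = -sqrt(14)*sqrt(-1/(C1 - 5*z))/2
 g(z) = sqrt(14)*sqrt(-1/(C1 - 5*z))/2


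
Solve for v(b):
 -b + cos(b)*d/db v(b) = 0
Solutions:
 v(b) = C1 + Integral(b/cos(b), b)


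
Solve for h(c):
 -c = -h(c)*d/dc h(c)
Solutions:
 h(c) = -sqrt(C1 + c^2)
 h(c) = sqrt(C1 + c^2)


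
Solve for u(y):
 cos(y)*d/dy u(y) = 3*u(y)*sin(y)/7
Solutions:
 u(y) = C1/cos(y)^(3/7)


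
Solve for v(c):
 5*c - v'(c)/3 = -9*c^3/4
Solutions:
 v(c) = C1 + 27*c^4/16 + 15*c^2/2


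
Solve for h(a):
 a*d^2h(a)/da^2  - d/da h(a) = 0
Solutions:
 h(a) = C1 + C2*a^2


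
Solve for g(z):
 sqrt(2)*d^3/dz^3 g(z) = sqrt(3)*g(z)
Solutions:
 g(z) = C3*exp(2^(5/6)*3^(1/6)*z/2) + (C1*sin(2^(5/6)*3^(2/3)*z/4) + C2*cos(2^(5/6)*3^(2/3)*z/4))*exp(-2^(5/6)*3^(1/6)*z/4)


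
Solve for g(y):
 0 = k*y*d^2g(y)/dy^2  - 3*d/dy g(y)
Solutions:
 g(y) = C1 + y^(((re(k) + 3)*re(k) + im(k)^2)/(re(k)^2 + im(k)^2))*(C2*sin(3*log(y)*Abs(im(k))/(re(k)^2 + im(k)^2)) + C3*cos(3*log(y)*im(k)/(re(k)^2 + im(k)^2)))


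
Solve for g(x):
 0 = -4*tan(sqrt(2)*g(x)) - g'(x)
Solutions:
 g(x) = sqrt(2)*(pi - asin(C1*exp(-4*sqrt(2)*x)))/2
 g(x) = sqrt(2)*asin(C1*exp(-4*sqrt(2)*x))/2


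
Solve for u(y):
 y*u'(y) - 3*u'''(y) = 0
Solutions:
 u(y) = C1 + Integral(C2*airyai(3^(2/3)*y/3) + C3*airybi(3^(2/3)*y/3), y)


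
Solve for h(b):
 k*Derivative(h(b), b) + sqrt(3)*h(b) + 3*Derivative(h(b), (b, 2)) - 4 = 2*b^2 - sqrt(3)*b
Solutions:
 h(b) = C1*exp(b*(-k + sqrt(k^2 - 12*sqrt(3)))/6) + C2*exp(-b*(k + sqrt(k^2 - 12*sqrt(3)))/6) + 2*sqrt(3)*b^2/3 - 4*b*k/3 - b + 4*sqrt(3)*k^2/9 + sqrt(3)*k/3 - 4 + 4*sqrt(3)/3


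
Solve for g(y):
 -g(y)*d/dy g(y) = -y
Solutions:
 g(y) = -sqrt(C1 + y^2)
 g(y) = sqrt(C1 + y^2)


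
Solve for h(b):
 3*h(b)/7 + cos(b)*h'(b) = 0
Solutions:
 h(b) = C1*(sin(b) - 1)^(3/14)/(sin(b) + 1)^(3/14)


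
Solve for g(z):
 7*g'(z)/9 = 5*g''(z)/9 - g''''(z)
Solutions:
 g(z) = C1 + C2*exp(z*(10*18^(1/3)/(sqrt(34221) + 189)^(1/3) + 12^(1/3)*(sqrt(34221) + 189)^(1/3))/36)*sin(2^(1/3)*3^(1/6)*z*(-2^(1/3)*3^(2/3)*(sqrt(34221) + 189)^(1/3) + 30/(sqrt(34221) + 189)^(1/3))/36) + C3*exp(z*(10*18^(1/3)/(sqrt(34221) + 189)^(1/3) + 12^(1/3)*(sqrt(34221) + 189)^(1/3))/36)*cos(2^(1/3)*3^(1/6)*z*(-2^(1/3)*3^(2/3)*(sqrt(34221) + 189)^(1/3) + 30/(sqrt(34221) + 189)^(1/3))/36) + C4*exp(-z*(10*18^(1/3)/(sqrt(34221) + 189)^(1/3) + 12^(1/3)*(sqrt(34221) + 189)^(1/3))/18)


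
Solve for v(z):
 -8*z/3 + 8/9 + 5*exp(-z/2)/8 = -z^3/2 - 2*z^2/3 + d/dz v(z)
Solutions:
 v(z) = C1 + z^4/8 + 2*z^3/9 - 4*z^2/3 + 8*z/9 - 5*exp(-z/2)/4


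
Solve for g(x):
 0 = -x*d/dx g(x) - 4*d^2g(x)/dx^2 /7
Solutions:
 g(x) = C1 + C2*erf(sqrt(14)*x/4)


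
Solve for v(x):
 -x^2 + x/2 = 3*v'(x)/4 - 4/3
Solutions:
 v(x) = C1 - 4*x^3/9 + x^2/3 + 16*x/9


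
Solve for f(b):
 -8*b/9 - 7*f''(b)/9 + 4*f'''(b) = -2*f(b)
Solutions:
 f(b) = C1*exp(b*(49/(324*sqrt(942726) + 314585)^(1/3) + 14 + (324*sqrt(942726) + 314585)^(1/3))/216)*sin(sqrt(3)*b*(-(324*sqrt(942726) + 314585)^(1/3) + 49/(324*sqrt(942726) + 314585)^(1/3))/216) + C2*exp(b*(49/(324*sqrt(942726) + 314585)^(1/3) + 14 + (324*sqrt(942726) + 314585)^(1/3))/216)*cos(sqrt(3)*b*(-(324*sqrt(942726) + 314585)^(1/3) + 49/(324*sqrt(942726) + 314585)^(1/3))/216) + C3*exp(b*(-(324*sqrt(942726) + 314585)^(1/3) - 49/(324*sqrt(942726) + 314585)^(1/3) + 7)/108) + 4*b/9


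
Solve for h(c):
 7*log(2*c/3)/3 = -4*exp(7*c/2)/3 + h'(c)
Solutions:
 h(c) = C1 + 7*c*log(c)/3 + 7*c*(-log(3) - 1 + log(2))/3 + 8*exp(7*c/2)/21


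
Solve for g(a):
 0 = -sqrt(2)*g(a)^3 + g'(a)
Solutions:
 g(a) = -sqrt(2)*sqrt(-1/(C1 + sqrt(2)*a))/2
 g(a) = sqrt(2)*sqrt(-1/(C1 + sqrt(2)*a))/2


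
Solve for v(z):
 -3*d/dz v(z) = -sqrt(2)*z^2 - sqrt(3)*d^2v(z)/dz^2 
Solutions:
 v(z) = C1 + C2*exp(sqrt(3)*z) + sqrt(2)*z^3/9 + sqrt(6)*z^2/9 + 2*sqrt(2)*z/9


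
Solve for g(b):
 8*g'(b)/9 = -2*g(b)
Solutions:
 g(b) = C1*exp(-9*b/4)


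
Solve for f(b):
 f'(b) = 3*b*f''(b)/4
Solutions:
 f(b) = C1 + C2*b^(7/3)


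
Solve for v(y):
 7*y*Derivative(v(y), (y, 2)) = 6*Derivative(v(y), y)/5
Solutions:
 v(y) = C1 + C2*y^(41/35)


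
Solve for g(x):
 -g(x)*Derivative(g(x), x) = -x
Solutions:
 g(x) = -sqrt(C1 + x^2)
 g(x) = sqrt(C1 + x^2)


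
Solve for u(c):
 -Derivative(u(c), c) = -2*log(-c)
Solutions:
 u(c) = C1 + 2*c*log(-c) - 2*c


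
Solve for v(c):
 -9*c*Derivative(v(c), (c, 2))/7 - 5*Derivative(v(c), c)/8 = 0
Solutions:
 v(c) = C1 + C2*c^(37/72)


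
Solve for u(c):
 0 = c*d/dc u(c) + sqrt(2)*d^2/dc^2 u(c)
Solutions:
 u(c) = C1 + C2*erf(2^(1/4)*c/2)


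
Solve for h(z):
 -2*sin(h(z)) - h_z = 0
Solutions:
 h(z) = -acos((-C1 - exp(4*z))/(C1 - exp(4*z))) + 2*pi
 h(z) = acos((-C1 - exp(4*z))/(C1 - exp(4*z)))


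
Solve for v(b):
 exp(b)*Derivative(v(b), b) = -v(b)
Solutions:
 v(b) = C1*exp(exp(-b))


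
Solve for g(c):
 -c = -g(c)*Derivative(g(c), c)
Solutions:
 g(c) = -sqrt(C1 + c^2)
 g(c) = sqrt(C1 + c^2)


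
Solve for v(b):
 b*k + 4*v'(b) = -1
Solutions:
 v(b) = C1 - b^2*k/8 - b/4


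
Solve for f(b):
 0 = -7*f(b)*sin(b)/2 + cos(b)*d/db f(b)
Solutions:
 f(b) = C1/cos(b)^(7/2)


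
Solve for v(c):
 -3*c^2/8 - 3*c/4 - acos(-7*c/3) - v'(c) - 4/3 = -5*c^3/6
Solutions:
 v(c) = C1 + 5*c^4/24 - c^3/8 - 3*c^2/8 - c*acos(-7*c/3) - 4*c/3 - sqrt(9 - 49*c^2)/7


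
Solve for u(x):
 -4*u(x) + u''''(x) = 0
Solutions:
 u(x) = C1*exp(-sqrt(2)*x) + C2*exp(sqrt(2)*x) + C3*sin(sqrt(2)*x) + C4*cos(sqrt(2)*x)


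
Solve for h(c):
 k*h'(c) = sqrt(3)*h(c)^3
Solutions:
 h(c) = -sqrt(2)*sqrt(-k/(C1*k + sqrt(3)*c))/2
 h(c) = sqrt(2)*sqrt(-k/(C1*k + sqrt(3)*c))/2


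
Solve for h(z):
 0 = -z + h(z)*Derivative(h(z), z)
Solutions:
 h(z) = -sqrt(C1 + z^2)
 h(z) = sqrt(C1 + z^2)


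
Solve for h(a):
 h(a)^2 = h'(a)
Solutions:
 h(a) = -1/(C1 + a)


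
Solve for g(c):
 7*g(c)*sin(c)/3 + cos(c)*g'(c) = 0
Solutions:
 g(c) = C1*cos(c)^(7/3)


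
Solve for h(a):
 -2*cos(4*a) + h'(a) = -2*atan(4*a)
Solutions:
 h(a) = C1 - 2*a*atan(4*a) + log(16*a^2 + 1)/4 + sin(4*a)/2


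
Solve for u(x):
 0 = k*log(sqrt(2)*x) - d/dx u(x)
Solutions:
 u(x) = C1 + k*x*log(x) - k*x + k*x*log(2)/2


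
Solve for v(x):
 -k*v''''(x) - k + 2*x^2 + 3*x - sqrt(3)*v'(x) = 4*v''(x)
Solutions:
 v(x) = C1 + C2*exp(2^(1/3)*x*(2^(1/3)*sqrt(3)*(sqrt((81 + 256/k)/k^2) + 9/k)^(1/3)/12 - 2^(1/3)*I*(sqrt((81 + 256/k)/k^2) + 9/k)^(1/3)/4 + 8/(k*(-sqrt(3) + 3*I)*(sqrt((81 + 256/k)/k^2) + 9/k)^(1/3)))) + C3*exp(2^(1/3)*x*(2^(1/3)*sqrt(3)*(sqrt((81 + 256/k)/k^2) + 9/k)^(1/3)/12 + 2^(1/3)*I*(sqrt((81 + 256/k)/k^2) + 9/k)^(1/3)/4 - 8/(k*(sqrt(3) + 3*I)*(sqrt((81 + 256/k)/k^2) + 9/k)^(1/3)))) + C4*exp(2^(1/3)*sqrt(3)*x*(-2^(1/3)*(sqrt((81 + 256/k)/k^2) + 9/k)^(1/3) + 8/(k*(sqrt((81 + 256/k)/k^2) + 9/k)^(1/3)))/6) - sqrt(3)*k*x/3 + 2*sqrt(3)*x^3/9 - 8*x^2/3 + sqrt(3)*x^2/2 - 4*x + 64*sqrt(3)*x/9


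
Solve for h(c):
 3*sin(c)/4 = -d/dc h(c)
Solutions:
 h(c) = C1 + 3*cos(c)/4


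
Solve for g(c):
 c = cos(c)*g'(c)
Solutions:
 g(c) = C1 + Integral(c/cos(c), c)


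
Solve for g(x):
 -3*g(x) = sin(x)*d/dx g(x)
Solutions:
 g(x) = C1*(cos(x) + 1)^(3/2)/(cos(x) - 1)^(3/2)


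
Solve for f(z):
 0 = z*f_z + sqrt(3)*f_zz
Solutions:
 f(z) = C1 + C2*erf(sqrt(2)*3^(3/4)*z/6)


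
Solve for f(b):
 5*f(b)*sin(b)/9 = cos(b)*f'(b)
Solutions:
 f(b) = C1/cos(b)^(5/9)


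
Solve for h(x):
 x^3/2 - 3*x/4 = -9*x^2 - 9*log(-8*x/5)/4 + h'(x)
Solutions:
 h(x) = C1 + x^4/8 + 3*x^3 - 3*x^2/8 + 9*x*log(-x)/4 + x*(-3*log(5) - 9/4 + 3*log(10)/4 + 6*log(2))


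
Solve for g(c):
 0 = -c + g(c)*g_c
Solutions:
 g(c) = -sqrt(C1 + c^2)
 g(c) = sqrt(C1 + c^2)


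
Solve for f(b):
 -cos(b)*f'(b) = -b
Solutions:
 f(b) = C1 + Integral(b/cos(b), b)


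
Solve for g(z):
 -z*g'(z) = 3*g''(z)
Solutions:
 g(z) = C1 + C2*erf(sqrt(6)*z/6)


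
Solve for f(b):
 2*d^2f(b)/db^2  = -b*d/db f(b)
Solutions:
 f(b) = C1 + C2*erf(b/2)


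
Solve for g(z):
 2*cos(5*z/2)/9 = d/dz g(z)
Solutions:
 g(z) = C1 + 4*sin(5*z/2)/45


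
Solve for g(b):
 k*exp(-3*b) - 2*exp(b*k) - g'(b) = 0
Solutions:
 g(b) = C1 - k*exp(-3*b)/3 - 2*exp(b*k)/k


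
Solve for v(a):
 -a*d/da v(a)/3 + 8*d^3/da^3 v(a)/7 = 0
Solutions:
 v(a) = C1 + Integral(C2*airyai(3^(2/3)*7^(1/3)*a/6) + C3*airybi(3^(2/3)*7^(1/3)*a/6), a)


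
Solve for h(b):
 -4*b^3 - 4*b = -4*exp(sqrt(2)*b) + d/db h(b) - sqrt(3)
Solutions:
 h(b) = C1 - b^4 - 2*b^2 + sqrt(3)*b + 2*sqrt(2)*exp(sqrt(2)*b)


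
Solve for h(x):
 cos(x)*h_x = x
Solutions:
 h(x) = C1 + Integral(x/cos(x), x)


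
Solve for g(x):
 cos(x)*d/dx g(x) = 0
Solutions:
 g(x) = C1


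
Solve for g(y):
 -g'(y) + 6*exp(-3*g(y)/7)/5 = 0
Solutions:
 g(y) = 7*log(C1 + 18*y/35)/3
 g(y) = 7*log(35^(2/3)*(-3^(1/3) - 3^(5/6)*I)*(C1 + 6*y)^(1/3)/70)
 g(y) = 7*log(35^(2/3)*(-3^(1/3) + 3^(5/6)*I)*(C1 + 6*y)^(1/3)/70)


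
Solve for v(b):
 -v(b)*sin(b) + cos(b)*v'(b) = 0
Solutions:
 v(b) = C1/cos(b)


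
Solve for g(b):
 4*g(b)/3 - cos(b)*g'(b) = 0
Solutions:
 g(b) = C1*(sin(b) + 1)^(2/3)/(sin(b) - 1)^(2/3)


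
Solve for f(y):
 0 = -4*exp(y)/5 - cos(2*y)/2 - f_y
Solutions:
 f(y) = C1 - 4*exp(y)/5 - sin(2*y)/4


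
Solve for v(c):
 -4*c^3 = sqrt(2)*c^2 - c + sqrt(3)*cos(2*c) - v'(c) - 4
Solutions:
 v(c) = C1 + c^4 + sqrt(2)*c^3/3 - c^2/2 - 4*c + sqrt(3)*sin(2*c)/2


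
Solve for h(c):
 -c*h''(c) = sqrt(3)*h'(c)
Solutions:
 h(c) = C1 + C2*c^(1 - sqrt(3))


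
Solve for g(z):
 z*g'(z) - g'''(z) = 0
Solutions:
 g(z) = C1 + Integral(C2*airyai(z) + C3*airybi(z), z)


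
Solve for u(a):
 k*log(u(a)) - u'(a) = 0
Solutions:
 li(u(a)) = C1 + a*k


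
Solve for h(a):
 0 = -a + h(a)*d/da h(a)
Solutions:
 h(a) = -sqrt(C1 + a^2)
 h(a) = sqrt(C1 + a^2)


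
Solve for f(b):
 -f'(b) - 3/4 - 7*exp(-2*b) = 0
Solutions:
 f(b) = C1 - 3*b/4 + 7*exp(-2*b)/2


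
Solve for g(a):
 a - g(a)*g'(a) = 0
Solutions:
 g(a) = -sqrt(C1 + a^2)
 g(a) = sqrt(C1 + a^2)


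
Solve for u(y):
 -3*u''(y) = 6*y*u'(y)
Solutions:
 u(y) = C1 + C2*erf(y)


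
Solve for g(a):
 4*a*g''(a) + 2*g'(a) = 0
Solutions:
 g(a) = C1 + C2*sqrt(a)


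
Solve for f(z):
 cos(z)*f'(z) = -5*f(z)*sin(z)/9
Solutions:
 f(z) = C1*cos(z)^(5/9)


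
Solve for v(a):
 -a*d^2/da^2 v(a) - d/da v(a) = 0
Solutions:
 v(a) = C1 + C2*log(a)


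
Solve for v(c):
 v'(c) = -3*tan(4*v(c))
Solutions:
 v(c) = -asin(C1*exp(-12*c))/4 + pi/4
 v(c) = asin(C1*exp(-12*c))/4


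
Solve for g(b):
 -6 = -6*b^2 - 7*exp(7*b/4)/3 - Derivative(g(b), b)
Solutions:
 g(b) = C1 - 2*b^3 + 6*b - 4*exp(7*b/4)/3


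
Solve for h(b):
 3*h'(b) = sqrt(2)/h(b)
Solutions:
 h(b) = -sqrt(C1 + 6*sqrt(2)*b)/3
 h(b) = sqrt(C1 + 6*sqrt(2)*b)/3


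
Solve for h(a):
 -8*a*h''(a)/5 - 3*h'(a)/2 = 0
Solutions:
 h(a) = C1 + C2*a^(1/16)


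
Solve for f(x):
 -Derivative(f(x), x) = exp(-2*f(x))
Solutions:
 f(x) = log(-sqrt(C1 - 2*x))
 f(x) = log(C1 - 2*x)/2


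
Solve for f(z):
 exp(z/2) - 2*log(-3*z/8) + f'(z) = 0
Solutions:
 f(z) = C1 + 2*z*log(-z) + 2*z*(-3*log(2) - 1 + log(3)) - 2*exp(z/2)


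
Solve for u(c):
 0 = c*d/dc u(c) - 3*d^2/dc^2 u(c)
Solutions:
 u(c) = C1 + C2*erfi(sqrt(6)*c/6)


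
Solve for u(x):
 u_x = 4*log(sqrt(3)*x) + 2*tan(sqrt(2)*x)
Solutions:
 u(x) = C1 + 4*x*log(x) - 4*x + 2*x*log(3) - sqrt(2)*log(cos(sqrt(2)*x))


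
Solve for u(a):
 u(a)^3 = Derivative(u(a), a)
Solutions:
 u(a) = -sqrt(2)*sqrt(-1/(C1 + a))/2
 u(a) = sqrt(2)*sqrt(-1/(C1 + a))/2


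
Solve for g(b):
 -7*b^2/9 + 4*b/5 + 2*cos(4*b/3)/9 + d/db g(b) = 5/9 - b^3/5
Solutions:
 g(b) = C1 - b^4/20 + 7*b^3/27 - 2*b^2/5 + 5*b/9 - sin(4*b/3)/6


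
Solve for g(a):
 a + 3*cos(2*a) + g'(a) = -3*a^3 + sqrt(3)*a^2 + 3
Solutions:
 g(a) = C1 - 3*a^4/4 + sqrt(3)*a^3/3 - a^2/2 + 3*a - 3*sin(a)*cos(a)


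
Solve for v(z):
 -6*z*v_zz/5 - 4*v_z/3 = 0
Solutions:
 v(z) = C1 + C2/z^(1/9)


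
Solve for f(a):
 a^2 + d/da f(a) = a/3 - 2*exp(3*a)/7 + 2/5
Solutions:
 f(a) = C1 - a^3/3 + a^2/6 + 2*a/5 - 2*exp(3*a)/21


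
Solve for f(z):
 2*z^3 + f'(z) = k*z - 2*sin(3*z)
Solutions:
 f(z) = C1 + k*z^2/2 - z^4/2 + 2*cos(3*z)/3


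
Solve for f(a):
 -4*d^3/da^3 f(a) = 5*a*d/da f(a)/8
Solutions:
 f(a) = C1 + Integral(C2*airyai(-10^(1/3)*a/4) + C3*airybi(-10^(1/3)*a/4), a)


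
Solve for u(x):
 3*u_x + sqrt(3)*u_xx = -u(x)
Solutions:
 u(x) = C1*exp(sqrt(3)*x*(-3 + sqrt(9 - 4*sqrt(3)))/6) + C2*exp(-sqrt(3)*x*(sqrt(9 - 4*sqrt(3)) + 3)/6)


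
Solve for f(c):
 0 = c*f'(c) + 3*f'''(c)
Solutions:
 f(c) = C1 + Integral(C2*airyai(-3^(2/3)*c/3) + C3*airybi(-3^(2/3)*c/3), c)


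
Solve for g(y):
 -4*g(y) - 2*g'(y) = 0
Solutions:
 g(y) = C1*exp(-2*y)


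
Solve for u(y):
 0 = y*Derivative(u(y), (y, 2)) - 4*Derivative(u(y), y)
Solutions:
 u(y) = C1 + C2*y^5


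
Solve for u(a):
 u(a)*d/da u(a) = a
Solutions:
 u(a) = -sqrt(C1 + a^2)
 u(a) = sqrt(C1 + a^2)


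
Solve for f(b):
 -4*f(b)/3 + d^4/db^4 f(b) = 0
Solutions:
 f(b) = C1*exp(-sqrt(2)*3^(3/4)*b/3) + C2*exp(sqrt(2)*3^(3/4)*b/3) + C3*sin(sqrt(2)*3^(3/4)*b/3) + C4*cos(sqrt(2)*3^(3/4)*b/3)


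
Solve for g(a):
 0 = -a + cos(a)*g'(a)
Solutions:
 g(a) = C1 + Integral(a/cos(a), a)


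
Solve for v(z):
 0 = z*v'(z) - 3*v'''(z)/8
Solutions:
 v(z) = C1 + Integral(C2*airyai(2*3^(2/3)*z/3) + C3*airybi(2*3^(2/3)*z/3), z)


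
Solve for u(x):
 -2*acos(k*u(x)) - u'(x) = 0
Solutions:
 Integral(1/acos(_y*k), (_y, u(x))) = C1 - 2*x


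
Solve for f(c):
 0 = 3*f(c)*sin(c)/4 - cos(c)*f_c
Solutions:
 f(c) = C1/cos(c)^(3/4)


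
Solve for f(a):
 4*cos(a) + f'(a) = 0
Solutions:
 f(a) = C1 - 4*sin(a)


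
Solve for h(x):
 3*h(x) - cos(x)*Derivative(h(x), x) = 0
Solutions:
 h(x) = C1*(sin(x) + 1)^(3/2)/(sin(x) - 1)^(3/2)


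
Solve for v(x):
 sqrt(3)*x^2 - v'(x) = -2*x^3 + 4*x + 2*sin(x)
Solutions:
 v(x) = C1 + x^4/2 + sqrt(3)*x^3/3 - 2*x^2 + 2*cos(x)


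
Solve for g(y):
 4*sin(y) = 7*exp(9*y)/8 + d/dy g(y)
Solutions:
 g(y) = C1 - 7*exp(9*y)/72 - 4*cos(y)


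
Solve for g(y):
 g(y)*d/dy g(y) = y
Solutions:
 g(y) = -sqrt(C1 + y^2)
 g(y) = sqrt(C1 + y^2)


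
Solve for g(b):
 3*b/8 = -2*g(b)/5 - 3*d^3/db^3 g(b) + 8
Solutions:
 g(b) = C3*exp(-15^(2/3)*2^(1/3)*b/15) - 15*b/16 + (C1*sin(2^(1/3)*3^(1/6)*5^(2/3)*b/10) + C2*cos(2^(1/3)*3^(1/6)*5^(2/3)*b/10))*exp(15^(2/3)*2^(1/3)*b/30) + 20


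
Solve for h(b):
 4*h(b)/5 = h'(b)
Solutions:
 h(b) = C1*exp(4*b/5)


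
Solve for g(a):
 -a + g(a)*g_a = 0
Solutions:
 g(a) = -sqrt(C1 + a^2)
 g(a) = sqrt(C1 + a^2)
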